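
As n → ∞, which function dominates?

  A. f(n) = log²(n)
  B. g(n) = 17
A

f(n) = log²(n) is O(log² n), while g(n) = 17 is O(1).
Since O(log² n) grows faster than O(1), f(n) dominates.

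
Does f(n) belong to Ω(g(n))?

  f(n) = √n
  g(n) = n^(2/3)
False

f(n) = √n is O(√n), and g(n) = n^(2/3) is O(n^(2/3)).
Since O(√n) grows slower than O(n^(2/3)), f(n) = Ω(g(n)) is false.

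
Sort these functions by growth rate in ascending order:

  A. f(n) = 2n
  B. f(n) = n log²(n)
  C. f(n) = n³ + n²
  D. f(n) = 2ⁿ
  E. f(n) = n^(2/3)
E < A < B < C < D

Comparing growth rates:
E = n^(2/3) is O(n^(2/3))
A = 2n is O(n)
B = n log²(n) is O(n log² n)
C = n³ + n² is O(n³)
D = 2ⁿ is O(2ⁿ)

Therefore, the order from slowest to fastest is: E < A < B < C < D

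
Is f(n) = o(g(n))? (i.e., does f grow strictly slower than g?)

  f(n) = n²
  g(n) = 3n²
False

f(n) = n² is O(n²), and g(n) = 3n² is O(n²).
Since they have the same growth rate, f(n) = o(g(n)) is false.
(f = o(g) requires f to grow strictly slower, not equal.)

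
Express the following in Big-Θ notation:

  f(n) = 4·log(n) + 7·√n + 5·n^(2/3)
Θ(n^(2/3))

Order the terms by growth rate: 4·log(n) ≺ 7·√n ≺ 5·n^(2/3).
The fastest-growing term 5·n^(2/3) dominates as n → ∞; dropping its constant factor gives Θ(n^(2/3)).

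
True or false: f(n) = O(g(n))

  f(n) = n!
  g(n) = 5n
False

f(n) = n! is O(n!), and g(n) = 5n is O(n).
Since O(n!) grows faster than O(n), f(n) = O(g(n)) is false.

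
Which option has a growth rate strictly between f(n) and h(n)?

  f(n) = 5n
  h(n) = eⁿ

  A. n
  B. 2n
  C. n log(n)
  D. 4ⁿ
C

We need g(n) with 5n = o(g(n)) and g(n) = o(eⁿ), i.e. O(n) ≺ g ≺ O(eⁿ).
Check each option:
  A. n — O(n) does not grow strictly faster than f(n)
  B. 2n — O(n) does not grow strictly faster than f(n)
  C. n log(n) — O(n log n) is strictly between O(n) and O(eⁿ) ✓
  D. 4ⁿ — O(4ⁿ) does not grow strictly slower than h(n)

Only option C (n log(n)) lies strictly between.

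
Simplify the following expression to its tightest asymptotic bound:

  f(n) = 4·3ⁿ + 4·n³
Θ(3ⁿ)

Order the terms by growth rate: 4·n³ ≺ 4·3ⁿ.
The fastest-growing term 4·3ⁿ dominates as n → ∞; dropping its constant factor gives Θ(3ⁿ).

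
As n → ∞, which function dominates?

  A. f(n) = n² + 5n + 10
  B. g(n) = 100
A

f(n) = n² + 5n + 10 is O(n²), while g(n) = 100 is O(1).
Since O(n²) grows faster than O(1), f(n) dominates.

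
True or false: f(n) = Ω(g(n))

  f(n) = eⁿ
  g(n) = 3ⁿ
False

f(n) = eⁿ is O(eⁿ), and g(n) = 3ⁿ is O(3ⁿ).
Since O(eⁿ) grows slower than O(3ⁿ), f(n) = Ω(g(n)) is false.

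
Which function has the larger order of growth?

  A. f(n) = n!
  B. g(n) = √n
A

f(n) = n! is O(n!), while g(n) = √n is O(√n).
Since O(n!) grows faster than O(√n), f(n) dominates.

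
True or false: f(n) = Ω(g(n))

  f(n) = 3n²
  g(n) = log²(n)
True

f(n) = 3n² is O(n²), and g(n) = log²(n) is O(log² n).
Since O(n²) grows at least as fast as O(log² n), f(n) = Ω(g(n)) is true.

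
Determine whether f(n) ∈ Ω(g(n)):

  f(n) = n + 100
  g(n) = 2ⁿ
False

f(n) = n + 100 is O(n), and g(n) = 2ⁿ is O(2ⁿ).
Since O(n) grows slower than O(2ⁿ), f(n) = Ω(g(n)) is false.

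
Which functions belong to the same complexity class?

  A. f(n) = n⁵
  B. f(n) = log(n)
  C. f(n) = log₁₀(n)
B and C

Examining each function:
  A. n⁵ is O(n⁵)
  B. log(n) is O(log n)
  C. log₁₀(n) is O(log n)

Functions B and C both have the same complexity class.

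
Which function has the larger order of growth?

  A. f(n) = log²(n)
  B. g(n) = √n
B

f(n) = log²(n) is O(log² n), while g(n) = √n is O(√n).
Since O(√n) grows faster than O(log² n), g(n) dominates.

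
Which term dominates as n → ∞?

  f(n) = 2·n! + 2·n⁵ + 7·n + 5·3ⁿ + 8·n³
2·n!

Looking at each term:
  - 2·n! is O(n!)
  - 2·n⁵ is O(n⁵)
  - 7·n is O(n)
  - 5·3ⁿ is O(3ⁿ)
  - 8·n³ is O(n³)

The term 2·n! (O(n!)) grows fastest and dominates all others.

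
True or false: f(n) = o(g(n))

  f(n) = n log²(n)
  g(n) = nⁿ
True

f(n) = n log²(n) is O(n log² n), and g(n) = nⁿ is O(nⁿ).
Since O(n log² n) grows strictly slower than O(nⁿ), f(n) = o(g(n)) is true.
This means lim(n→∞) f(n)/g(n) = 0.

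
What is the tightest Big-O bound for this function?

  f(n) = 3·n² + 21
O(n²)

The dominant term in 3·n² + 21 is 3·n², which is Θ(n²).
Lower-order terms (21) are asymptotically negligible.
Constants are absorbed, so the tightest bound is O(n²).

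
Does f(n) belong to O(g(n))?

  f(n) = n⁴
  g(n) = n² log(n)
False

f(n) = n⁴ is O(n⁴), and g(n) = n² log(n) is O(n² log n).
Since O(n⁴) grows faster than O(n² log n), f(n) = O(g(n)) is false.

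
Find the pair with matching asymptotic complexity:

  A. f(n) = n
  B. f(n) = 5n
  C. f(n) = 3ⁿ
A and B

Examining each function:
  A. n is O(n)
  B. 5n is O(n)
  C. 3ⁿ is O(3ⁿ)

Functions A and B both have the same complexity class.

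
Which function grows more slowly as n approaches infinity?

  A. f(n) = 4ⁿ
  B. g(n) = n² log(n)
B

f(n) = 4ⁿ is O(4ⁿ), while g(n) = n² log(n) is O(n² log n).
Since O(n² log n) grows slower than O(4ⁿ), g(n) is dominated.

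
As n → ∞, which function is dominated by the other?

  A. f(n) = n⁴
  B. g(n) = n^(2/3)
B

f(n) = n⁴ is O(n⁴), while g(n) = n^(2/3) is O(n^(2/3)).
Since O(n^(2/3)) grows slower than O(n⁴), g(n) is dominated.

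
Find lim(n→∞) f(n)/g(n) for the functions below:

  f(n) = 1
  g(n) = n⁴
0

Since 1 (O(1)) grows slower than n⁴ (O(n⁴)),
the ratio f(n)/g(n) → 0 as n → ∞.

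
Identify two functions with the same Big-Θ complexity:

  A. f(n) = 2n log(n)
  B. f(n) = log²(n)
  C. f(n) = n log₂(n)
A and C

Examining each function:
  A. 2n log(n) is O(n log n)
  B. log²(n) is O(log² n)
  C. n log₂(n) is O(n log n)

Functions A and C both have the same complexity class.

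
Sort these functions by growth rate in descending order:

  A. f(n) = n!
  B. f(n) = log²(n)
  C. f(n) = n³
A > C > B

Comparing growth rates:
A = n! is O(n!)
C = n³ is O(n³)
B = log²(n) is O(log² n)

Therefore, the order from fastest to slowest is: A > C > B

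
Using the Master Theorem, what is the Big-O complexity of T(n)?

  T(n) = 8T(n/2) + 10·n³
Θ(n³ log n)

Master Theorem: a = 8, b = 2, f(n) = 10·n³.
Compute the critical exponent d = log₂(8) = 3.
Compare f(n) = Θ(n³) against n^d:
  k = 3 = d, so f(n) = Θ(n^d) — Case 2.
  Work is balanced across levels: T(n) = Θ(n^d log n) = Θ(n³ log n).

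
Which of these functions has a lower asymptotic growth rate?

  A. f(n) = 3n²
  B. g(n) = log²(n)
B

f(n) = 3n² is O(n²), while g(n) = log²(n) is O(log² n).
Since O(log² n) grows slower than O(n²), g(n) is dominated.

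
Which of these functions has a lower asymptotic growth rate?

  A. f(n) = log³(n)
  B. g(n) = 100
B

f(n) = log³(n) is O(log³ n), while g(n) = 100 is O(1).
Since O(1) grows slower than O(log³ n), g(n) is dominated.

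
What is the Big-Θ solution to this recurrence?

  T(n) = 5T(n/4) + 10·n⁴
Θ(n⁴)

Master Theorem: a = 5, b = 4, f(n) = 10·n⁴.
Compute the critical exponent d = log₄(5) = 1.161.
Compare f(n) = Θ(n⁴) against n^d:
  k = 4 > d = 1.161, so f(n) = Ω(n^(d+ε)) — Case 3.
  Regularity: a·(n/b)^4/n^4 = a/b^4 = 5/256 < 1 ✓.
  The top-level work dominates: T(n) = Θ(f(n)) = Θ(n⁴).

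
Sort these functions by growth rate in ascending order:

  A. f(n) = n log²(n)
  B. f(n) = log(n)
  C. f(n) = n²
B < A < C

Comparing growth rates:
B = log(n) is O(log n)
A = n log²(n) is O(n log² n)
C = n² is O(n²)

Therefore, the order from slowest to fastest is: B < A < C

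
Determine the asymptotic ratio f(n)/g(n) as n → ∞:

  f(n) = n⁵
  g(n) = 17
∞

Since n⁵ (O(n⁵)) grows faster than 17 (O(1)),
the ratio f(n)/g(n) → ∞ as n → ∞.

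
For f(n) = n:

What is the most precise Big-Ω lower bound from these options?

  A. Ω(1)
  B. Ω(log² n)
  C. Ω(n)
C

f(n) = n is Ω(n).
All listed options are valid Big-Ω bounds (lower bounds),
but Ω(n) is the tightest (largest valid bound).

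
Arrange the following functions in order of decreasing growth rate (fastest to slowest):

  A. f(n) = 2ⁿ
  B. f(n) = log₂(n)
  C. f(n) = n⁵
A > C > B

Comparing growth rates:
A = 2ⁿ is O(2ⁿ)
C = n⁵ is O(n⁵)
B = log₂(n) is O(log n)

Therefore, the order from fastest to slowest is: A > C > B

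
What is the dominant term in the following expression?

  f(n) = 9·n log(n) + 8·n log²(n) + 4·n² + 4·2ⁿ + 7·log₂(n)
4·2ⁿ

Looking at each term:
  - 9·n log(n) is O(n log n)
  - 8·n log²(n) is O(n log² n)
  - 4·n² is O(n²)
  - 4·2ⁿ is O(2ⁿ)
  - 7·log₂(n) is O(log n)

The term 4·2ⁿ (O(2ⁿ)) grows fastest and dominates all others.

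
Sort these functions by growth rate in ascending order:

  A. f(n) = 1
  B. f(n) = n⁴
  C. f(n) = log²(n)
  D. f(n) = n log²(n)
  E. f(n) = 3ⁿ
A < C < D < B < E

Comparing growth rates:
A = 1 is O(1)
C = log²(n) is O(log² n)
D = n log²(n) is O(n log² n)
B = n⁴ is O(n⁴)
E = 3ⁿ is O(3ⁿ)

Therefore, the order from slowest to fastest is: A < C < D < B < E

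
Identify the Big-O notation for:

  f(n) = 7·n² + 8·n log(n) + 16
O(n²)

The dominant term in 7·n² + 8·n log(n) + 16 is 7·n², which is Θ(n²).
Lower-order terms (8·n log(n), 16) are asymptotically negligible.
Constants are absorbed, so the tightest bound is O(n²).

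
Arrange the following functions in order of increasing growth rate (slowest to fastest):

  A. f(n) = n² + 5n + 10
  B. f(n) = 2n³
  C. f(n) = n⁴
A < B < C

Comparing growth rates:
A = n² + 5n + 10 is O(n²)
B = 2n³ is O(n³)
C = n⁴ is O(n⁴)

Therefore, the order from slowest to fastest is: A < B < C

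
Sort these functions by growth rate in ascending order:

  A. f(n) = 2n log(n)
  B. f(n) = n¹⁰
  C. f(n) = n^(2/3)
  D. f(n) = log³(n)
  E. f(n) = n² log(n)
D < C < A < E < B

Comparing growth rates:
D = log³(n) is O(log³ n)
C = n^(2/3) is O(n^(2/3))
A = 2n log(n) is O(n log n)
E = n² log(n) is O(n² log n)
B = n¹⁰ is O(n¹⁰)

Therefore, the order from slowest to fastest is: D < C < A < E < B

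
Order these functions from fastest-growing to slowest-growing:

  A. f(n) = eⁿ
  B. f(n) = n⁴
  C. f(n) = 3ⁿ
C > A > B

Comparing growth rates:
C = 3ⁿ is O(3ⁿ)
A = eⁿ is O(eⁿ)
B = n⁴ is O(n⁴)

Therefore, the order from fastest to slowest is: C > A > B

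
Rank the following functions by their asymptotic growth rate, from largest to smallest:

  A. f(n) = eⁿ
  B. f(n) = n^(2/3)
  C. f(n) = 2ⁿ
A > C > B

Comparing growth rates:
A = eⁿ is O(eⁿ)
C = 2ⁿ is O(2ⁿ)
B = n^(2/3) is O(n^(2/3))

Therefore, the order from fastest to slowest is: A > C > B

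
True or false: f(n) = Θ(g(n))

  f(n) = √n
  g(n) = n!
False

f(n) = √n is O(√n), and g(n) = n! is O(n!).
Since they have different growth rates, f(n) = Θ(g(n)) is false.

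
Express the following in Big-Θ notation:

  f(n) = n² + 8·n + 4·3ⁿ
Θ(3ⁿ)

Order the terms by growth rate: 8·n ≺ n² ≺ 4·3ⁿ.
The fastest-growing term 4·3ⁿ dominates as n → ∞; dropping its constant factor gives Θ(3ⁿ).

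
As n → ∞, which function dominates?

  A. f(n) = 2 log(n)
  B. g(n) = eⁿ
B

f(n) = 2 log(n) is O(log n), while g(n) = eⁿ is O(eⁿ).
Since O(eⁿ) grows faster than O(log n), g(n) dominates.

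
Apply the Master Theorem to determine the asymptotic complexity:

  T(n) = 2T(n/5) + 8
Θ(n^log₅(2))

Master Theorem: a = 2, b = 5, f(n) = 8.
Compute the critical exponent d = log₅(2) = 0.431.
Compare f(n) = Θ(1) against n^d:
  k = 0 < d = 0.431, so f(n) = O(n^(d-ε)) — Case 1.
  The recursion cost dominates: T(n) = Θ(n^d) = Θ(n^log₅(2)).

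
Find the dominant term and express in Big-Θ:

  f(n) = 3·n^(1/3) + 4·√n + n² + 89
Θ(n²)

Order the terms by growth rate: 89 ≺ 3·n^(1/3) ≺ 4·√n ≺ n².
The fastest-growing term n² dominates as n → ∞; dropping its constant factor gives Θ(n²).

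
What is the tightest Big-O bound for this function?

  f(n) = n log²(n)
O(n log² n)

The dominant term in n log²(n) is n log²(n), which is Θ(n log² n).
Constants are absorbed, so the tightest bound is O(n log² n).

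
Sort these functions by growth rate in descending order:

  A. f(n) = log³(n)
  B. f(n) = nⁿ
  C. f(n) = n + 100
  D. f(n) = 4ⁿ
B > D > C > A

Comparing growth rates:
B = nⁿ is O(nⁿ)
D = 4ⁿ is O(4ⁿ)
C = n + 100 is O(n)
A = log³(n) is O(log³ n)

Therefore, the order from fastest to slowest is: B > D > C > A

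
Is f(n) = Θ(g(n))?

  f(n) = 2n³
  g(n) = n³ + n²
True

f(n) = 2n³ and g(n) = n³ + n² are both O(n³).
Since they have the same asymptotic growth rate, f(n) = Θ(g(n)) is true.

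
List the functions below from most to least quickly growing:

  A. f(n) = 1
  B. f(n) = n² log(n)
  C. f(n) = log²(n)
B > C > A

Comparing growth rates:
B = n² log(n) is O(n² log n)
C = log²(n) is O(log² n)
A = 1 is O(1)

Therefore, the order from fastest to slowest is: B > C > A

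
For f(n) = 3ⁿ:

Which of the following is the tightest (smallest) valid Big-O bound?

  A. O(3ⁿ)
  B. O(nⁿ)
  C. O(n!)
A

f(n) = 3ⁿ is O(3ⁿ).
All listed options are valid Big-O bounds (upper bounds),
but O(3ⁿ) is the tightest (smallest valid bound).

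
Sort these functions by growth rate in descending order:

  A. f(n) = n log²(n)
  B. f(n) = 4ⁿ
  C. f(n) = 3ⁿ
B > C > A

Comparing growth rates:
B = 4ⁿ is O(4ⁿ)
C = 3ⁿ is O(3ⁿ)
A = n log²(n) is O(n log² n)

Therefore, the order from fastest to slowest is: B > C > A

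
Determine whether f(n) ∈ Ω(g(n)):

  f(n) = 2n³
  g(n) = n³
True

f(n) = 2n³ and g(n) = n³ are both O(n³).
Big-Ω permits equal growth rates (f ≥ c·g for some c > 0), so f(n) = Ω(g(n)) is true.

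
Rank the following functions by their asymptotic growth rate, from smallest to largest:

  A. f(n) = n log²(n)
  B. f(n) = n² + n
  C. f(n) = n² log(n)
A < B < C

Comparing growth rates:
A = n log²(n) is O(n log² n)
B = n² + n is O(n²)
C = n² log(n) is O(n² log n)

Therefore, the order from slowest to fastest is: A < B < C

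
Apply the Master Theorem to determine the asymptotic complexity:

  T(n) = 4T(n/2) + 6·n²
Θ(n² log n)

Master Theorem: a = 4, b = 2, f(n) = 6·n².
Compute the critical exponent d = log₂(4) = 2.
Compare f(n) = Θ(n²) against n^d:
  k = 2 = d, so f(n) = Θ(n^d) — Case 2.
  Work is balanced across levels: T(n) = Θ(n^d log n) = Θ(n² log n).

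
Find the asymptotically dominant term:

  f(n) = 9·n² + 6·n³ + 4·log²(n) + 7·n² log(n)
6·n³

Looking at each term:
  - 9·n² is O(n²)
  - 6·n³ is O(n³)
  - 4·log²(n) is O(log² n)
  - 7·n² log(n) is O(n² log n)

The term 6·n³ (O(n³)) grows fastest and dominates all others.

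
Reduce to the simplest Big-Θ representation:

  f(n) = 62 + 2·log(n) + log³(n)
Θ(log³ n)

Order the terms by growth rate: 62 ≺ 2·log(n) ≺ log³(n).
The fastest-growing term log³(n) dominates as n → ∞; dropping its constant factor gives Θ(log³ n).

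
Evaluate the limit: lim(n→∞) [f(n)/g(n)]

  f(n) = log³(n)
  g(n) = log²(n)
∞

Since log³(n) (O(log³ n)) grows faster than log²(n) (O(log² n)),
the ratio f(n)/g(n) → ∞ as n → ∞.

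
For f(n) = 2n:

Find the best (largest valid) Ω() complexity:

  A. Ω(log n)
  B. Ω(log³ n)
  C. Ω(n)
C

f(n) = 2n is Ω(n).
All listed options are valid Big-Ω bounds (lower bounds),
but Ω(n) is the tightest (largest valid bound).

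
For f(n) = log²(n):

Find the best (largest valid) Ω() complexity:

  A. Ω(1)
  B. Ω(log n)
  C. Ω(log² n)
C

f(n) = log²(n) is Ω(log² n).
All listed options are valid Big-Ω bounds (lower bounds),
but Ω(log² n) is the tightest (largest valid bound).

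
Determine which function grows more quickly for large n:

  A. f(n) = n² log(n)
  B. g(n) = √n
A

f(n) = n² log(n) is O(n² log n), while g(n) = √n is O(√n).
Since O(n² log n) grows faster than O(√n), f(n) dominates.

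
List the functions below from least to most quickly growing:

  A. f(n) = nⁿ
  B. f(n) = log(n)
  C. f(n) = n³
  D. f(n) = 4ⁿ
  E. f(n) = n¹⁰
B < C < E < D < A

Comparing growth rates:
B = log(n) is O(log n)
C = n³ is O(n³)
E = n¹⁰ is O(n¹⁰)
D = 4ⁿ is O(4ⁿ)
A = nⁿ is O(nⁿ)

Therefore, the order from slowest to fastest is: B < C < E < D < A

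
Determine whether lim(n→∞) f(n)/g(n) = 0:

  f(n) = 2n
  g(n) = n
False

f(n) = 2n is O(n), and g(n) = n is O(n).
Since they have the same growth rate, f(n) = o(g(n)) is false.
(f = o(g) requires f to grow strictly slower, not equal.)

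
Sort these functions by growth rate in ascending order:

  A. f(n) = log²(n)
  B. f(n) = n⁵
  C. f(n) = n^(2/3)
A < C < B

Comparing growth rates:
A = log²(n) is O(log² n)
C = n^(2/3) is O(n^(2/3))
B = n⁵ is O(n⁵)

Therefore, the order from slowest to fastest is: A < C < B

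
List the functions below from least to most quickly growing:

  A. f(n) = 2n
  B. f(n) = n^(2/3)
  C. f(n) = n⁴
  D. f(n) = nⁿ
B < A < C < D

Comparing growth rates:
B = n^(2/3) is O(n^(2/3))
A = 2n is O(n)
C = n⁴ is O(n⁴)
D = nⁿ is O(nⁿ)

Therefore, the order from slowest to fastest is: B < A < C < D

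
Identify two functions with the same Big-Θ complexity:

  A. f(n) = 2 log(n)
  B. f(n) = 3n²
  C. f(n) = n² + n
B and C

Examining each function:
  A. 2 log(n) is O(log n)
  B. 3n² is O(n²)
  C. n² + n is O(n²)

Functions B and C both have the same complexity class.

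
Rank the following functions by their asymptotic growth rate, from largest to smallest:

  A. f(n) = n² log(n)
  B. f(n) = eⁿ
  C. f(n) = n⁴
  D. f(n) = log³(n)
B > C > A > D

Comparing growth rates:
B = eⁿ is O(eⁿ)
C = n⁴ is O(n⁴)
A = n² log(n) is O(n² log n)
D = log³(n) is O(log³ n)

Therefore, the order from fastest to slowest is: B > C > A > D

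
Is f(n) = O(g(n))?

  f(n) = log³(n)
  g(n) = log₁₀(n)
False

f(n) = log³(n) is O(log³ n), and g(n) = log₁₀(n) is O(log n).
Since O(log³ n) grows faster than O(log n), f(n) = O(g(n)) is false.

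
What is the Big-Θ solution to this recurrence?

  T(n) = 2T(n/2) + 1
Θ(n)

Master Theorem: a = 2, b = 2, f(n) = 1.
Compute the critical exponent d = log₂(2) = 1.
Compare f(n) = Θ(1) against n^d:
  k = 0 < d = 1, so f(n) = O(n^(d-ε)) — Case 1.
  The recursion cost dominates: T(n) = Θ(n^d) = Θ(n).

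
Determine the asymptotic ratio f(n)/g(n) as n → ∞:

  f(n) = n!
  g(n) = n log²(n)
∞

Since n! (O(n!)) grows faster than n log²(n) (O(n log² n)),
the ratio f(n)/g(n) → ∞ as n → ∞.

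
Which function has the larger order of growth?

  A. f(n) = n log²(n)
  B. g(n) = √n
A

f(n) = n log²(n) is O(n log² n), while g(n) = √n is O(√n).
Since O(n log² n) grows faster than O(√n), f(n) dominates.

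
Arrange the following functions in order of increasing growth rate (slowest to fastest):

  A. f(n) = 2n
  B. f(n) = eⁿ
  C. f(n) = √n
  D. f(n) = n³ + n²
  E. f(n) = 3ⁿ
C < A < D < B < E

Comparing growth rates:
C = √n is O(√n)
A = 2n is O(n)
D = n³ + n² is O(n³)
B = eⁿ is O(eⁿ)
E = 3ⁿ is O(3ⁿ)

Therefore, the order from slowest to fastest is: C < A < D < B < E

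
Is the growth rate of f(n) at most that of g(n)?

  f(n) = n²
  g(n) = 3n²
True

f(n) = n² and g(n) = 3n² are both O(n²).
Big-O permits equal growth rates (f ≤ c·g for some c), so f(n) = O(g(n)) is true.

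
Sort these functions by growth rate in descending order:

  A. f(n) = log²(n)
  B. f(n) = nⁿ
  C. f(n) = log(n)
B > A > C

Comparing growth rates:
B = nⁿ is O(nⁿ)
A = log²(n) is O(log² n)
C = log(n) is O(log n)

Therefore, the order from fastest to slowest is: B > A > C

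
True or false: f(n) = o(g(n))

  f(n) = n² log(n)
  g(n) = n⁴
True

f(n) = n² log(n) is O(n² log n), and g(n) = n⁴ is O(n⁴).
Since O(n² log n) grows strictly slower than O(n⁴), f(n) = o(g(n)) is true.
This means lim(n→∞) f(n)/g(n) = 0.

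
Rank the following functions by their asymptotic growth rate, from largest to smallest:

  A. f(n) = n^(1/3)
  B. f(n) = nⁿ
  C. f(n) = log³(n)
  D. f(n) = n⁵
B > D > A > C

Comparing growth rates:
B = nⁿ is O(nⁿ)
D = n⁵ is O(n⁵)
A = n^(1/3) is O(n^(1/3))
C = log³(n) is O(log³ n)

Therefore, the order from fastest to slowest is: B > D > A > C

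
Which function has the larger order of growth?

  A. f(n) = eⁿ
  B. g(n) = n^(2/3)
A

f(n) = eⁿ is O(eⁿ), while g(n) = n^(2/3) is O(n^(2/3)).
Since O(eⁿ) grows faster than O(n^(2/3)), f(n) dominates.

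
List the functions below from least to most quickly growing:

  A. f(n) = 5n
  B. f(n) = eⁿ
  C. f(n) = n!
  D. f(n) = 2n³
A < D < B < C

Comparing growth rates:
A = 5n is O(n)
D = 2n³ is O(n³)
B = eⁿ is O(eⁿ)
C = n! is O(n!)

Therefore, the order from slowest to fastest is: A < D < B < C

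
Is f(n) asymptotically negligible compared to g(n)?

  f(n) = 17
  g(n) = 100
False

f(n) = 17 is O(1), and g(n) = 100 is O(1).
Since they have the same growth rate, f(n) = o(g(n)) is false.
(f = o(g) requires f to grow strictly slower, not equal.)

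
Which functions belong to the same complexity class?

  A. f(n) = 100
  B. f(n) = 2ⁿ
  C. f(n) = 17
A and C

Examining each function:
  A. 100 is O(1)
  B. 2ⁿ is O(2ⁿ)
  C. 17 is O(1)

Functions A and C both have the same complexity class.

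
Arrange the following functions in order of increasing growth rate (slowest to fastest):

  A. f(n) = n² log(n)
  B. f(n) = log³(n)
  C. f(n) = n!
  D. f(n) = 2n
B < D < A < C

Comparing growth rates:
B = log³(n) is O(log³ n)
D = 2n is O(n)
A = n² log(n) is O(n² log n)
C = n! is O(n!)

Therefore, the order from slowest to fastest is: B < D < A < C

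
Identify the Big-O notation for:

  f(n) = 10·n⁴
O(n⁴)

The dominant term in 10·n⁴ is 10·n⁴, which is Θ(n⁴).
Constants are absorbed, so the tightest bound is O(n⁴).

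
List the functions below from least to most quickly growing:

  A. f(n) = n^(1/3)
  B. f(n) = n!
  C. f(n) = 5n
A < C < B

Comparing growth rates:
A = n^(1/3) is O(n^(1/3))
C = 5n is O(n)
B = n! is O(n!)

Therefore, the order from slowest to fastest is: A < C < B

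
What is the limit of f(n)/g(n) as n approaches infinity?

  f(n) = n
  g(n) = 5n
1/5

Since n and 5n have the same growth rate (O(n)),
the ratio converges to a constant: 1/5.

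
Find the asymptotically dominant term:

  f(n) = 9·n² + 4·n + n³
n³

Looking at each term:
  - 9·n² is O(n²)
  - 4·n is O(n)
  - n³ is O(n³)

The term n³ (O(n³)) grows fastest and dominates all others.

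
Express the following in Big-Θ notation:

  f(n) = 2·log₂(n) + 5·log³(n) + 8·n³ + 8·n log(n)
Θ(n³)

Order the terms by growth rate: 2·log₂(n) ≺ 5·log³(n) ≺ 8·n log(n) ≺ 8·n³.
The fastest-growing term 8·n³ dominates as n → ∞; dropping its constant factor gives Θ(n³).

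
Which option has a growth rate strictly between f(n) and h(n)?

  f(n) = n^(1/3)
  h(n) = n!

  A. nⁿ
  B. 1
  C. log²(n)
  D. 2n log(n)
D

We need g(n) with n^(1/3) = o(g(n)) and g(n) = o(n!), i.e. O(n^(1/3)) ≺ g ≺ O(n!).
Check each option:
  A. nⁿ — O(nⁿ) does not grow strictly slower than h(n)
  B. 1 — O(1) does not grow strictly faster than f(n)
  C. log²(n) — O(log² n) does not grow strictly faster than f(n)
  D. 2n log(n) — O(n log n) is strictly between O(n^(1/3)) and O(n!) ✓

Only option D (2n log(n)) lies strictly between.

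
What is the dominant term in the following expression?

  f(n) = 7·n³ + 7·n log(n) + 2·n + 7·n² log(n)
7·n³

Looking at each term:
  - 7·n³ is O(n³)
  - 7·n log(n) is O(n log n)
  - 2·n is O(n)
  - 7·n² log(n) is O(n² log n)

The term 7·n³ (O(n³)) grows fastest and dominates all others.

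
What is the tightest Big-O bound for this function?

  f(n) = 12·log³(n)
O(log³ n)

The dominant term in 12·log³(n) is 12·log³(n), which is Θ(log³ n).
Constants are absorbed, so the tightest bound is O(log³ n).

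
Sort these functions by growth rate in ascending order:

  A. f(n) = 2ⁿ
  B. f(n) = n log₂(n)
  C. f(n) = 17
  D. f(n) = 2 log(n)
C < D < B < A

Comparing growth rates:
C = 17 is O(1)
D = 2 log(n) is O(log n)
B = n log₂(n) is O(n log n)
A = 2ⁿ is O(2ⁿ)

Therefore, the order from slowest to fastest is: C < D < B < A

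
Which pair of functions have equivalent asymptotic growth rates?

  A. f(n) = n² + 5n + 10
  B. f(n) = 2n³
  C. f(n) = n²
A and C

Examining each function:
  A. n² + 5n + 10 is O(n²)
  B. 2n³ is O(n³)
  C. n² is O(n²)

Functions A and C both have the same complexity class.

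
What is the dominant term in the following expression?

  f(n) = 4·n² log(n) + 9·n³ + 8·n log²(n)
9·n³

Looking at each term:
  - 4·n² log(n) is O(n² log n)
  - 9·n³ is O(n³)
  - 8·n log²(n) is O(n log² n)

The term 9·n³ (O(n³)) grows fastest and dominates all others.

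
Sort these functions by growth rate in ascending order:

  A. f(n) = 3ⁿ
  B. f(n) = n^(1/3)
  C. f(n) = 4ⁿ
B < A < C

Comparing growth rates:
B = n^(1/3) is O(n^(1/3))
A = 3ⁿ is O(3ⁿ)
C = 4ⁿ is O(4ⁿ)

Therefore, the order from slowest to fastest is: B < A < C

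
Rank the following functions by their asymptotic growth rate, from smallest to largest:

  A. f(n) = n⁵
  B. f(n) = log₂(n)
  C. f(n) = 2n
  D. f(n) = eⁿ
B < C < A < D

Comparing growth rates:
B = log₂(n) is O(log n)
C = 2n is O(n)
A = n⁵ is O(n⁵)
D = eⁿ is O(eⁿ)

Therefore, the order from slowest to fastest is: B < C < A < D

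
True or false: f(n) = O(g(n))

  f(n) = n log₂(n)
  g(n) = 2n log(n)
True

f(n) = n log₂(n) and g(n) = 2n log(n) are both O(n log n).
Big-O permits equal growth rates (f ≤ c·g for some c), so f(n) = O(g(n)) is true.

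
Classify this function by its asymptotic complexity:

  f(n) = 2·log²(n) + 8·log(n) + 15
O(log² n)

The dominant term in 2·log²(n) + 8·log(n) + 15 is 2·log²(n), which is Θ(log² n).
Lower-order terms (8·log(n), 15) are asymptotically negligible.
Constants are absorbed, so the tightest bound is O(log² n).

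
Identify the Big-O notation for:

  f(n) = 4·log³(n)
O(log³ n)

The dominant term in 4·log³(n) is 4·log³(n), which is Θ(log³ n).
Constants are absorbed, so the tightest bound is O(log³ n).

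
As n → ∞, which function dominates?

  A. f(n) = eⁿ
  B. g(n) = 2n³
A

f(n) = eⁿ is O(eⁿ), while g(n) = 2n³ is O(n³).
Since O(eⁿ) grows faster than O(n³), f(n) dominates.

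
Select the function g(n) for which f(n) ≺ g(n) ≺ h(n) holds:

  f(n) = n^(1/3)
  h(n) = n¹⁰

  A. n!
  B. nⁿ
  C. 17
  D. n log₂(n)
D

We need g(n) with n^(1/3) = o(g(n)) and g(n) = o(n¹⁰), i.e. O(n^(1/3)) ≺ g ≺ O(n¹⁰).
Check each option:
  A. n! — O(n!) does not grow strictly slower than h(n)
  B. nⁿ — O(nⁿ) does not grow strictly slower than h(n)
  C. 17 — O(1) does not grow strictly faster than f(n)
  D. n log₂(n) — O(n log n) is strictly between O(n^(1/3)) and O(n¹⁰) ✓

Only option D (n log₂(n)) lies strictly between.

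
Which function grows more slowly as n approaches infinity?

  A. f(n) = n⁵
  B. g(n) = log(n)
B

f(n) = n⁵ is O(n⁵), while g(n) = log(n) is O(log n).
Since O(log n) grows slower than O(n⁵), g(n) is dominated.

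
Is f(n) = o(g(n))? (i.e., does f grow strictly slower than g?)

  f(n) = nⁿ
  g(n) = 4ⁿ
False

f(n) = nⁿ is O(nⁿ), and g(n) = 4ⁿ is O(4ⁿ).
Since O(nⁿ) grows faster than or equal to O(4ⁿ), f(n) = o(g(n)) is false.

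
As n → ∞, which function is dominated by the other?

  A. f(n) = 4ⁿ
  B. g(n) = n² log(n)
B

f(n) = 4ⁿ is O(4ⁿ), while g(n) = n² log(n) is O(n² log n).
Since O(n² log n) grows slower than O(4ⁿ), g(n) is dominated.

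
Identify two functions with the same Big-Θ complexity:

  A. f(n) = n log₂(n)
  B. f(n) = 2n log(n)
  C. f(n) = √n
A and B

Examining each function:
  A. n log₂(n) is O(n log n)
  B. 2n log(n) is O(n log n)
  C. √n is O(√n)

Functions A and B both have the same complexity class.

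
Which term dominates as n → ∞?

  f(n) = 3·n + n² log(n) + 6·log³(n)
n² log(n)

Looking at each term:
  - 3·n is O(n)
  - n² log(n) is O(n² log n)
  - 6·log³(n) is O(log³ n)

The term n² log(n) (O(n² log n)) grows fastest and dominates all others.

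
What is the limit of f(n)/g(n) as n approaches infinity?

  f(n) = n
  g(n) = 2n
1/2

Since n and 2n have the same growth rate (O(n)),
the ratio converges to a constant: 1/2.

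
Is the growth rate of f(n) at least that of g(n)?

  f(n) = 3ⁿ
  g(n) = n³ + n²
True

f(n) = 3ⁿ is O(3ⁿ), and g(n) = n³ + n² is O(n³).
Since O(3ⁿ) grows at least as fast as O(n³), f(n) = Ω(g(n)) is true.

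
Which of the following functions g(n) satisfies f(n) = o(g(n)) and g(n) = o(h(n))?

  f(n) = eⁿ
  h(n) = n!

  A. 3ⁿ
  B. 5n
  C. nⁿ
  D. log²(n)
A

We need g(n) with eⁿ = o(g(n)) and g(n) = o(n!), i.e. O(eⁿ) ≺ g ≺ O(n!).
Check each option:
  A. 3ⁿ — O(3ⁿ) is strictly between O(eⁿ) and O(n!) ✓
  B. 5n — O(n) does not grow strictly faster than f(n)
  C. nⁿ — O(nⁿ) does not grow strictly slower than h(n)
  D. log²(n) — O(log² n) does not grow strictly faster than f(n)

Only option A (3ⁿ) lies strictly between.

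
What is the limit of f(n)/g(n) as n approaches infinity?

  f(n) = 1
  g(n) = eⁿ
0

Since 1 (O(1)) grows slower than eⁿ (O(eⁿ)),
the ratio f(n)/g(n) → 0 as n → ∞.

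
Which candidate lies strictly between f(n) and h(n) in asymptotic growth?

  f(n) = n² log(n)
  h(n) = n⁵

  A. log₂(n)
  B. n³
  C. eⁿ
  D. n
B

We need g(n) with n² log(n) = o(g(n)) and g(n) = o(n⁵), i.e. O(n² log n) ≺ g ≺ O(n⁵).
Check each option:
  A. log₂(n) — O(log n) does not grow strictly faster than f(n)
  B. n³ — O(n³) is strictly between O(n² log n) and O(n⁵) ✓
  C. eⁿ — O(eⁿ) does not grow strictly slower than h(n)
  D. n — O(n) does not grow strictly faster than f(n)

Only option B (n³) lies strictly between.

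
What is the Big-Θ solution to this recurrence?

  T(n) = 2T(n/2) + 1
Θ(n)

Master Theorem: a = 2, b = 2, f(n) = 1.
Compute the critical exponent d = log₂(2) = 1.
Compare f(n) = Θ(1) against n^d:
  k = 0 < d = 1, so f(n) = O(n^(d-ε)) — Case 1.
  The recursion cost dominates: T(n) = Θ(n^d) = Θ(n).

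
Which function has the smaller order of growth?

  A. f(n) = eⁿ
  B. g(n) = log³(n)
B

f(n) = eⁿ is O(eⁿ), while g(n) = log³(n) is O(log³ n).
Since O(log³ n) grows slower than O(eⁿ), g(n) is dominated.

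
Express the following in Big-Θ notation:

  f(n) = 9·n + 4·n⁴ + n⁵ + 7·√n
Θ(n⁵)

Order the terms by growth rate: 7·√n ≺ 9·n ≺ 4·n⁴ ≺ n⁵.
The fastest-growing term n⁵ dominates as n → ∞; dropping its constant factor gives Θ(n⁵).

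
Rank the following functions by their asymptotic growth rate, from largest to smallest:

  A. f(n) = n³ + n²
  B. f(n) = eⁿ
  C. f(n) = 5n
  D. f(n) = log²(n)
B > A > C > D

Comparing growth rates:
B = eⁿ is O(eⁿ)
A = n³ + n² is O(n³)
C = 5n is O(n)
D = log²(n) is O(log² n)

Therefore, the order from fastest to slowest is: B > A > C > D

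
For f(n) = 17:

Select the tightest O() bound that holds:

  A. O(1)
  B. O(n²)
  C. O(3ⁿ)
A

f(n) = 17 is O(1).
All listed options are valid Big-O bounds (upper bounds),
but O(1) is the tightest (smallest valid bound).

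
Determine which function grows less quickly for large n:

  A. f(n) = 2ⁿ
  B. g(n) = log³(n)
B

f(n) = 2ⁿ is O(2ⁿ), while g(n) = log³(n) is O(log³ n).
Since O(log³ n) grows slower than O(2ⁿ), g(n) is dominated.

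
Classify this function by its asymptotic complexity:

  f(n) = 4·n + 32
O(n)

The dominant term in 4·n + 32 is 4·n, which is Θ(n).
Lower-order terms (32) are asymptotically negligible.
Constants are absorbed, so the tightest bound is O(n).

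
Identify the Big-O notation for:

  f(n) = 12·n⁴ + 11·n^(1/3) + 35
O(n⁴)

The dominant term in 12·n⁴ + 11·n^(1/3) + 35 is 12·n⁴, which is Θ(n⁴).
Lower-order terms (11·n^(1/3), 35) are asymptotically negligible.
Constants are absorbed, so the tightest bound is O(n⁴).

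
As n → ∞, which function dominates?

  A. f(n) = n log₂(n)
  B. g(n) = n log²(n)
B

f(n) = n log₂(n) is O(n log n), while g(n) = n log²(n) is O(n log² n).
Since O(n log² n) grows faster than O(n log n), g(n) dominates.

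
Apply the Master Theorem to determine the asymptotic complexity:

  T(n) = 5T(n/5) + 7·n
Θ(n log n)

Master Theorem: a = 5, b = 5, f(n) = 7·n.
Compute the critical exponent d = log₅(5) = 1.
Compare f(n) = Θ(n) against n^d:
  k = 1 = d, so f(n) = Θ(n^d) — Case 2.
  Work is balanced across levels: T(n) = Θ(n^d log n) = Θ(n log n).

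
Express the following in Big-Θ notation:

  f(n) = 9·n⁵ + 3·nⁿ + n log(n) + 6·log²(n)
Θ(nⁿ)

Order the terms by growth rate: 6·log²(n) ≺ n log(n) ≺ 9·n⁵ ≺ 3·nⁿ.
The fastest-growing term 3·nⁿ dominates as n → ∞; dropping its constant factor gives Θ(nⁿ).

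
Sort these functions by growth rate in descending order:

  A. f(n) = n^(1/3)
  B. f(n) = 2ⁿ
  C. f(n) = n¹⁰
B > C > A

Comparing growth rates:
B = 2ⁿ is O(2ⁿ)
C = n¹⁰ is O(n¹⁰)
A = n^(1/3) is O(n^(1/3))

Therefore, the order from fastest to slowest is: B > C > A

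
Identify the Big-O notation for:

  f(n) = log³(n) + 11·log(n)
O(log³ n)

The dominant term in log³(n) + 11·log(n) is log³(n), which is Θ(log³ n).
Lower-order terms (11·log(n)) are asymptotically negligible.
Constants are absorbed, so the tightest bound is O(log³ n).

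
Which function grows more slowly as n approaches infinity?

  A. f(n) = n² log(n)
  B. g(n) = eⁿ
A

f(n) = n² log(n) is O(n² log n), while g(n) = eⁿ is O(eⁿ).
Since O(n² log n) grows slower than O(eⁿ), f(n) is dominated.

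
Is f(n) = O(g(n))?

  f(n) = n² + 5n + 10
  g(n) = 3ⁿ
True

f(n) = n² + 5n + 10 is O(n²), and g(n) = 3ⁿ is O(3ⁿ).
Since O(n²) ⊆ O(3ⁿ) (f grows no faster than g), f(n) = O(g(n)) is true.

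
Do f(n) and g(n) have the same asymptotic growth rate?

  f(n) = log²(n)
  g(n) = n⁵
False

f(n) = log²(n) is O(log² n), and g(n) = n⁵ is O(n⁵).
Since they have different growth rates, f(n) = Θ(g(n)) is false.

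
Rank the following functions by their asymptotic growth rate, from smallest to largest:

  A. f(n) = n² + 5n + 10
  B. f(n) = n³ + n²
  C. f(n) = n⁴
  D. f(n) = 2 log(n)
D < A < B < C

Comparing growth rates:
D = 2 log(n) is O(log n)
A = n² + 5n + 10 is O(n²)
B = n³ + n² is O(n³)
C = n⁴ is O(n⁴)

Therefore, the order from slowest to fastest is: D < A < B < C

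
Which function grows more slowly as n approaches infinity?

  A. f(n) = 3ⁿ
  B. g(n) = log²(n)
B

f(n) = 3ⁿ is O(3ⁿ), while g(n) = log²(n) is O(log² n).
Since O(log² n) grows slower than O(3ⁿ), g(n) is dominated.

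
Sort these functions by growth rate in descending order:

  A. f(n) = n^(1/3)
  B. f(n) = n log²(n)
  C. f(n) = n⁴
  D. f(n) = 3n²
C > D > B > A

Comparing growth rates:
C = n⁴ is O(n⁴)
D = 3n² is O(n²)
B = n log²(n) is O(n log² n)
A = n^(1/3) is O(n^(1/3))

Therefore, the order from fastest to slowest is: C > D > B > A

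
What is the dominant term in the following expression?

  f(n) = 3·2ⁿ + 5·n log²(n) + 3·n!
3·n!

Looking at each term:
  - 3·2ⁿ is O(2ⁿ)
  - 5·n log²(n) is O(n log² n)
  - 3·n! is O(n!)

The term 3·n! (O(n!)) grows fastest and dominates all others.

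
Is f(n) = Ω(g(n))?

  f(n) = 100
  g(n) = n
False

f(n) = 100 is O(1), and g(n) = n is O(n).
Since O(1) grows slower than O(n), f(n) = Ω(g(n)) is false.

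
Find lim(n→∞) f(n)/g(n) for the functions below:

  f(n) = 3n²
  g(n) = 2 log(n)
∞

Since 3n² (O(n²)) grows faster than 2 log(n) (O(log n)),
the ratio f(n)/g(n) → ∞ as n → ∞.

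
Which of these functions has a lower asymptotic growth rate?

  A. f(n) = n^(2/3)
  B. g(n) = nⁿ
A

f(n) = n^(2/3) is O(n^(2/3)), while g(n) = nⁿ is O(nⁿ).
Since O(n^(2/3)) grows slower than O(nⁿ), f(n) is dominated.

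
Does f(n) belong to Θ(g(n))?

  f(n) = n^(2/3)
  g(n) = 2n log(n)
False

f(n) = n^(2/3) is O(n^(2/3)), and g(n) = 2n log(n) is O(n log n).
Since they have different growth rates, f(n) = Θ(g(n)) is false.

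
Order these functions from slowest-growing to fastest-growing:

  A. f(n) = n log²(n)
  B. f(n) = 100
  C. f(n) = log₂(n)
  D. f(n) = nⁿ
B < C < A < D

Comparing growth rates:
B = 100 is O(1)
C = log₂(n) is O(log n)
A = n log²(n) is O(n log² n)
D = nⁿ is O(nⁿ)

Therefore, the order from slowest to fastest is: B < C < A < D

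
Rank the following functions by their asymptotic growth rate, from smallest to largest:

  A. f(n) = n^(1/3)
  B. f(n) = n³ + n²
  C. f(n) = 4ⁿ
A < B < C

Comparing growth rates:
A = n^(1/3) is O(n^(1/3))
B = n³ + n² is O(n³)
C = 4ⁿ is O(4ⁿ)

Therefore, the order from slowest to fastest is: A < B < C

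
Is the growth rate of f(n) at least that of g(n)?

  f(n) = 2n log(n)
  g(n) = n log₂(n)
True

f(n) = 2n log(n) and g(n) = n log₂(n) are both O(n log n).
Big-Ω permits equal growth rates (f ≥ c·g for some c > 0), so f(n) = Ω(g(n)) is true.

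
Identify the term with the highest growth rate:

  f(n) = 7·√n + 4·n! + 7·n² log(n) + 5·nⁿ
5·nⁿ

Looking at each term:
  - 7·√n is O(√n)
  - 4·n! is O(n!)
  - 7·n² log(n) is O(n² log n)
  - 5·nⁿ is O(nⁿ)

The term 5·nⁿ (O(nⁿ)) grows fastest and dominates all others.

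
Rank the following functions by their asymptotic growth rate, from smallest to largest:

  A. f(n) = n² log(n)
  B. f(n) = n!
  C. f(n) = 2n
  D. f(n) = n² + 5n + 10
C < D < A < B

Comparing growth rates:
C = 2n is O(n)
D = n² + 5n + 10 is O(n²)
A = n² log(n) is O(n² log n)
B = n! is O(n!)

Therefore, the order from slowest to fastest is: C < D < A < B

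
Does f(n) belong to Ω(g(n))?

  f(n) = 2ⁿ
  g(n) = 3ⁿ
False

f(n) = 2ⁿ is O(2ⁿ), and g(n) = 3ⁿ is O(3ⁿ).
Since O(2ⁿ) grows slower than O(3ⁿ), f(n) = Ω(g(n)) is false.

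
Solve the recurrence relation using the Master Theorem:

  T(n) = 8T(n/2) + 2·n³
Θ(n³ log n)

Master Theorem: a = 8, b = 2, f(n) = 2·n³.
Compute the critical exponent d = log₂(8) = 3.
Compare f(n) = Θ(n³) against n^d:
  k = 3 = d, so f(n) = Θ(n^d) — Case 2.
  Work is balanced across levels: T(n) = Θ(n^d log n) = Θ(n³ log n).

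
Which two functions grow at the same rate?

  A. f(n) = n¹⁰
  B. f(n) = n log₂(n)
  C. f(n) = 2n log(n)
B and C

Examining each function:
  A. n¹⁰ is O(n¹⁰)
  B. n log₂(n) is O(n log n)
  C. 2n log(n) is O(n log n)

Functions B and C both have the same complexity class.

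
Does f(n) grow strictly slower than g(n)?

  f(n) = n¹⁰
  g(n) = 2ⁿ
True

f(n) = n¹⁰ is O(n¹⁰), and g(n) = 2ⁿ is O(2ⁿ).
Since O(n¹⁰) grows strictly slower than O(2ⁿ), f(n) = o(g(n)) is true.
This means lim(n→∞) f(n)/g(n) = 0.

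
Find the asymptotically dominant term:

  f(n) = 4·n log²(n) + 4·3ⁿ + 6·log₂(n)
4·3ⁿ

Looking at each term:
  - 4·n log²(n) is O(n log² n)
  - 4·3ⁿ is O(3ⁿ)
  - 6·log₂(n) is O(log n)

The term 4·3ⁿ (O(3ⁿ)) grows fastest and dominates all others.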